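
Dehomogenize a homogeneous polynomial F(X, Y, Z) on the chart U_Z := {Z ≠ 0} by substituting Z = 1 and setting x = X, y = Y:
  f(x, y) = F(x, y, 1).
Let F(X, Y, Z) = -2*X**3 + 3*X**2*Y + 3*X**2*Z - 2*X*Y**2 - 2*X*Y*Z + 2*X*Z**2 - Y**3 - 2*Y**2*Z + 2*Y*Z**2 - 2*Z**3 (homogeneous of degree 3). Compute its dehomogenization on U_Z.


f(x, y) = -2*x**3 + 3*x**2*y + 3*x**2 - 2*x*y**2 - 2*x*y + 2*x - y**3 - 2*y**2 + 2*y - 2

On U_Z we set Z = 1. Each monomial c·X^i·Y^j·Z^k in F becomes c·x^i·y^j·1^k = c·x^i·y^j.
Substituting Z = 1: F(X, Y, 1) = -2*x**3 + 3*x**2*y + 3*x**2 - 2*x*y**2 - 2*x*y + 2*x - y**3 - 2*y**2 + 2*y - 2.
Note: deg(f) ≤ deg(F) = 3; strict inequality happens when F is divisible by Z (lost terms).


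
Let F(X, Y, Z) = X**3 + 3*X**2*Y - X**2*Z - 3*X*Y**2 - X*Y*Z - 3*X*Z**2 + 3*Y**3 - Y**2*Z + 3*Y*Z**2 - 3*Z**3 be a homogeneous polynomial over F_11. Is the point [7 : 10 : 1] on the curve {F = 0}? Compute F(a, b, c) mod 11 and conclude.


F(7,10,1) ≡ 3 (mod 11); P is NOT on the curve.

Evaluate F(7, 10, 1) term-by-term (mod 11).
  X**3 ↦ 1·343·1·1 = 343
  3*X**2*Y ↦ 3·49·10·1 = 1470
  -X**2*Z ↦ -1·49·1·1 = -49
  -3*X*Y**2 ↦ -3·7·100·1 = -2100
  -X*Y*Z ↦ -1·7·10·1 = -70
  -3*X*Z**2 ↦ -3·7·1·1 = -21
  3*Y**3 ↦ 3·1·1000·1 = 3000
  -Y**2*Z ↦ -1·1·100·1 = -100
  3*Y*Z**2 ↦ 3·1·10·1 = 30
  -3*Z**3 ↦ -3·1·1·1 = -3
Sum: F(7, 10, 1) = (343) + (1470) + (-49) + (-2100) + (-70) + (-21) + (3000) + (-100) + (30) + (-3) = 2500.
Reducing mod 11: 2500 ≡ 3 (mod 11).
Since F(a, b, c) ≡ 3 ≠ 0 (mod 11), P does NOT lie on the curve.


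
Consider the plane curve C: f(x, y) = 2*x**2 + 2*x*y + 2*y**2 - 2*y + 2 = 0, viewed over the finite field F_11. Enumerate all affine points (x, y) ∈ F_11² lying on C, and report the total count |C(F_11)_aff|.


Affine F_11-points: {(1, 3), (1, 8), (2, 2), (2, 8), (5, 9), (6, 7), (6, 10), (7, 2), (7, 3), (8, 6), (8, 9), (9, 7)}; count = 12.

For each of the 121 pairs (x, y) ∈ F_11², evaluate f(x, y) mod 11. Record the zeros.
  x = 0: [0↦2, 1↦2, 2↦6, 3↦3, 4↦4, 5↦9, 6↦7, 7↦9, 8↦4, 9↦3, 10↦6]  zeros at y ∈ ∅
  x = 1: [0↦4, 1↦6, 2↦1, 3↦0, 4↦3, 5↦10, 6↦10, 7↦3, 8↦0, 9↦1, 10↦6]  zeros at y ∈ {3, 8}
  x = 2: [0↦10, 1↦3, 2↦0, 3↦1, 4↦6, 5↦4, 6↦6, 7↦1, 8↦0, 9↦3, 10↦10]  zeros at y ∈ {2, 8}
  x = 3: [0↦9, 1↦4, 2↦3, 3↦6, 4↦2, 5↦2, 6↦6, 7↦3, 8↦4, 9↦9, 10↦7]  zeros at y ∈ ∅
  x = 4: [0↦1, 1↦9, 2↦10, 3↦4, 4↦2, 5↦4, 6↦10, 7↦9, 8↦1, 9↦8, 10↦8]  zeros at y ∈ ∅
  x = 5: [0↦8, 1↦7, 2↦10, 3↦6, 4↦6, 5↦10, 6↦7, 7↦8, 8↦2, 9↦0, 10↦2]  zeros at y ∈ {9}
  x = 6: [0↦8, 1↦9, 2↦3, 3↦1, 4↦3, 5↦9, 6↦8, 7↦0, 8↦7, 9↦7, 10↦0]  zeros at y ∈ {7, 10}
  x = 7: [0↦1, 1↦4, 2↦0, 3↦0, 4↦4, 5↦1, 6↦2, 7↦7, 8↦5, 9↦7, 10↦2]  zeros at y ∈ {2, 3}
  x = 8: [0↦9, 1↦3, 2↦1, 3↦3, 4↦9, 5↦8, 6↦0, 7↦7, 8↦7, 9↦0, 10↦8]  zeros at y ∈ {6, 9}
  x = 9: [0↦10, 1↦6, 2↦6, 3↦10, 4↦7, 5↦8, 6↦2, 7↦0, 8↦2, 9↦8, 10↦7]  zeros at y ∈ {7}
  x = 10: [0↦4, 1↦2, 2↦4, 3↦10, 4↦9, 5↦1, 6↦8, 7↦8, 8↦1, 9↦9, 10↦10]  zeros at y ∈ ∅
Collecting zeros: affine points = {(1, 3), (1, 8), (2, 2), (2, 8), (5, 9), (6, 7), (6, 10), (7, 2), (7, 3), (8, 6), (8, 9), (9, 7)}.
Total count |C(F_11)_aff| = 12.


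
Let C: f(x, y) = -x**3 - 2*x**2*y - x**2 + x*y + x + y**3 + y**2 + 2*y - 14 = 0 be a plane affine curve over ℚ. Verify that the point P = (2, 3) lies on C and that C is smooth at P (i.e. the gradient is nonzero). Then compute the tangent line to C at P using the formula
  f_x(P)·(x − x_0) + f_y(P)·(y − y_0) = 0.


Tangent line at P: -36*x + 29*y - 15 = 0.

Step 1: f(2, 3) = 0, so P lies on C.
Step 2: partial derivatives
  f_x(x, y) = -3*x**2 - 4*x*y - 2*x + y + 1, f_y(x, y) = -2*x**2 + x + 3*y**2 + 2*y + 2.
  f_x(P) = -36, f_y(P) = 29 (gradient nonzero, so P is smooth).
Step 3: tangent line at P: -36·(x − 2) + 29·(y − 3) = 0.
Expanding: -36*x + 29*y - 15 = 0.


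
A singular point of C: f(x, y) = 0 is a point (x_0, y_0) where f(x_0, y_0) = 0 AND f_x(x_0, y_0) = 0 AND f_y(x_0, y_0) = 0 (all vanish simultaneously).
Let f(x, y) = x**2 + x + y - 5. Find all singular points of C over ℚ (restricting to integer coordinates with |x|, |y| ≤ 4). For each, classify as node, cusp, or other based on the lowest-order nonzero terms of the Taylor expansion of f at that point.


No singular points in the scanned grid; C is smooth there.

Compute partial derivatives:
  f_x = 2*x + 1.
  f_y = 1.
f_y = 1 is a nonzero constant, so f_y never vanishes: no point (x, y) can satisfy f = f_x = f_y = 0. In particular no (x, y) ∈ {−4, ..., 4}² is singular; the curve is smooth.


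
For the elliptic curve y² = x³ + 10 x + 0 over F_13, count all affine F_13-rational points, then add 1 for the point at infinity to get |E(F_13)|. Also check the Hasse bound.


Affine points = {(0, 0), (4, 0), (6, 4), (6, 9), (7, 6), (7, 7), (9, 0)}; affine count = 7; |E(F_13)| = 8.

Discriminant check: Δ ∝ 4a³ + 27b² = 4·10³ + 27·0² = 4·1000 + 27·0 ≡ 9 (mod 13). Nonzero ⇒ E is nonsingular.
For each x ∈ F_13, compute rhs = x³ + 10·x + 0 mod 13, then count y ∈ F_13 with y² ≡ rhs.
  x = 0: rhs = 0, matching y values: 0 (1 points).
  x = 1: rhs = 11, matching y values: none (0 points).
  x = 2: rhs = 2, matching y values: none (0 points).
  x = 3: rhs = 5, matching y values: none (0 points).
  x = 4: rhs = 0, matching y values: 0 (1 points).
  x = 5: rhs = 6, matching y values: none (0 points).
  x = 6: rhs = 3, matching y values: 4, 9 (2 points).
  x = 7: rhs = 10, matching y values: 6, 7 (2 points).
  x = 8: rhs = 7, matching y values: none (0 points).
  x = 9: rhs = 0, matching y values: 0 (1 points).
  x = 10: rhs = 8, matching y values: none (0 points).
  x = 11: rhs = 11, matching y values: none (0 points).
  x = 12: rhs = 2, matching y values: none (0 points).
Total affine count: 7.
Full point count |E(F_13)| = 7 + 1 = 8.
Hasse bound: |8 − (13+1)| = |-6| = 6 ≤ 2√13 ≈ 7.2111 ✓.


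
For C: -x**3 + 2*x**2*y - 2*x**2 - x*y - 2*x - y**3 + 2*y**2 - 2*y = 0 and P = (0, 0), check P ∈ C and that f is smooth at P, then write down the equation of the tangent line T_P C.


Tangent line at P: -2*x - 2*y = 0.

Step 1: f(0, 0) = 0, so P lies on C.
Step 2: partial derivatives
  f_x(x, y) = -3*x**2 + 4*x*y - 4*x - y - 2, f_y(x, y) = 2*x**2 - x - 3*y**2 + 4*y - 2.
  f_x(P) = -2, f_y(P) = -2 (gradient nonzero, so P is smooth).
Step 3: tangent line at P: -2·(x − 0) + -2·(y − 0) = 0.
Expanding: -2*x - 2*y = 0.


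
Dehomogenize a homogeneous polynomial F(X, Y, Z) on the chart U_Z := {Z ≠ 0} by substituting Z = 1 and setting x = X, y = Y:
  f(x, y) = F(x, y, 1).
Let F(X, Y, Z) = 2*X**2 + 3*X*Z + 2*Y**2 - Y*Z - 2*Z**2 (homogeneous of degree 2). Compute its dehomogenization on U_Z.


f(x, y) = 2*x**2 + 3*x + 2*y**2 - y - 2

On U_Z we set Z = 1. Each monomial c·X^i·Y^j·Z^k in F becomes c·x^i·y^j·1^k = c·x^i·y^j.
Substituting Z = 1: F(X, Y, 1) = 2*x**2 + 3*x + 2*y**2 - y - 2.
Note: deg(f) ≤ deg(F) = 2; strict inequality happens when F is divisible by Z (lost terms).


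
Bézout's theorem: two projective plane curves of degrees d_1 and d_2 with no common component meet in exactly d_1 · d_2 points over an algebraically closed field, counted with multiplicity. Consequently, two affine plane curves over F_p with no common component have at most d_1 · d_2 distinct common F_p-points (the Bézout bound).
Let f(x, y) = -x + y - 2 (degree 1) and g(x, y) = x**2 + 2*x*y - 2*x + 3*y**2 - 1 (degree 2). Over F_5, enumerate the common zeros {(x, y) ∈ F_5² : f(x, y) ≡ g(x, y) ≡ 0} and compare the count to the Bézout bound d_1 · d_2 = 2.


Common zeros: ∅; count = 0; Bézout bound = 2.

deg(f) = 1, deg(g) = 2, so Bézout bound = 2.
Scan x ∈ F_5. For each x, list the y ∈ F_5 with f(x, y) ≡ 0 and those with g(x, y) ≡ 0 (mod 5); the common zeros in that column are the intersection.
  x = 0: f ≡ 0 at y ∈ {2}; g ≡ 0 at y ∈ ∅; common: ∅.
  x = 1: f ≡ 0 at y ∈ {3}; g ≡ 0 at y ∈ ∅; common: ∅.
  x = 2: f ≡ 0 at y ∈ {4}; g ≡ 0 at y ∈ ∅; common: ∅.
  x = 3: f ≡ 0 at y ∈ {0}; g ≡ 0 at y ∈ ∅; common: ∅.
  x = 4: f ≡ 0 at y ∈ {1}; g ≡ 0 at y ∈ {2}; common: ∅.
Collecting: common zeros = ∅, so the count is 0.
Comparison with the Bézout bound: 0 ≤ 2 = deg(f)·deg(g), as expected for curves with no common component (the affine F_5-count falls short of the bound because intersections may lie at infinity, over extension fields, or carry multiplicity).


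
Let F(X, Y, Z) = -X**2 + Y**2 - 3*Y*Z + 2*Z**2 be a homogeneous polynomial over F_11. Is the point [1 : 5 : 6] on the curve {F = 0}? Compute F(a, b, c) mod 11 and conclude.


F(1,5,6) ≡ 6 (mod 11); P is NOT on the curve.

Evaluate F(1, 5, 6) term-by-term (mod 11).
  -X**2 ↦ -1·1·1·1 = -1
  Y**2 ↦ 1·1·25·1 = 25
  -3*Y*Z ↦ -3·1·5·6 = -90
  2*Z**2 ↦ 2·1·1·36 = 72
Sum: F(1, 5, 6) = (-1) + (25) + (-90) + (72) = 6.
Reducing mod 11: 6 ≡ 6 (mod 11).
Since F(a, b, c) ≡ 6 ≠ 0 (mod 11), P does NOT lie on the curve.


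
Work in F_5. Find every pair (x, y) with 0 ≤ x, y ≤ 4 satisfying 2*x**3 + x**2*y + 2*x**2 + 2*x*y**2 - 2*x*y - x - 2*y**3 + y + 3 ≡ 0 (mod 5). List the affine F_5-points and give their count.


Affine F_5-points: {(1, 3), (1, 4), (2, 0), (2, 3), (2, 4), (3, 1), (4, 4)}; count = 7.

For each of the 25 pairs (x, y) ∈ F_5², evaluate f(x, y) mod 5. Record the zeros.
  x = 0: [0↦3, 1↦2, 2↦4, 3↦2, 4↦4]  zeros at y ∈ ∅
  x = 1: [0↦1, 1↦1, 2↦3, 3↦0, 4↦0]  zeros at y ∈ {3, 4}
  x = 2: [0↦0, 1↦3, 2↦2, 3↦0, 4↦0]  zeros at y ∈ {0, 3, 4}
  x = 3: [0↦2, 1↦0, 2↦3, 3↦4, 4↦1]  zeros at y ∈ {1}
  x = 4: [0↦4, 1↦4, 2↦3, 3↦4, 4↦0]  zeros at y ∈ {4}
Collecting zeros: affine points = {(1, 3), (1, 4), (2, 0), (2, 3), (2, 4), (3, 1), (4, 4)}.
Total count |C(F_5)_aff| = 7.


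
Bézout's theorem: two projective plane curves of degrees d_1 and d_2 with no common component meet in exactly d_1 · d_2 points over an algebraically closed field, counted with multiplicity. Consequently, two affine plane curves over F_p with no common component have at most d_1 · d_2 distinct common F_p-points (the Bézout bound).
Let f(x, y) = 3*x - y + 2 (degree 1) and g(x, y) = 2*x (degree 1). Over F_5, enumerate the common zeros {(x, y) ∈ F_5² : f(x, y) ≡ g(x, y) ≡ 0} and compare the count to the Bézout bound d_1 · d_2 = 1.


Common zeros: {(0, 2)}; count = 1; Bézout bound = 1.

deg(f) = 1, deg(g) = 1, so Bézout bound = 1.
Scan x ∈ F_5. For each x, list the y ∈ F_5 with f(x, y) ≡ 0 and those with g(x, y) ≡ 0 (mod 5); the common zeros in that column are the intersection.
  x = 0: f ≡ 0 at y ∈ {2}; g ≡ 0 at y ∈ {0, 1, 2, 3, 4}; common: {2}.
  x = 1: f ≡ 0 at y ∈ {0}; g ≡ 0 at y ∈ ∅; common: ∅.
  x = 2: f ≡ 0 at y ∈ {3}; g ≡ 0 at y ∈ ∅; common: ∅.
  x = 3: f ≡ 0 at y ∈ {1}; g ≡ 0 at y ∈ ∅; common: ∅.
  x = 4: f ≡ 0 at y ∈ {4}; g ≡ 0 at y ∈ ∅; common: ∅.
Collecting: common zeros = {(0, 2)}, so the count is 1.
Comparison with the Bézout bound: 1 ≤ 1 = deg(f)·deg(g), as expected for curves with no common component (the bound is attained).


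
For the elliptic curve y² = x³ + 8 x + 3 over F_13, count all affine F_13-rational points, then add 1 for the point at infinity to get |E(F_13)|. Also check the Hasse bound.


Affine points = {(0, 4), (0, 9), (1, 5), (1, 8), (2, 1), (2, 12), (5, 5), (5, 8), (7, 5), (7, 8), (10, 2), (10, 11)}; affine count = 12; |E(F_13)| = 13.

Discriminant check: Δ ∝ 4a³ + 27b² = 4·8³ + 27·3² = 4·512 + 27·9 ≡ 3 (mod 13). Nonzero ⇒ E is nonsingular.
For each x ∈ F_13, compute rhs = x³ + 8·x + 3 mod 13, then count y ∈ F_13 with y² ≡ rhs.
  x = 0: rhs = 3, matching y values: 4, 9 (2 points).
  x = 1: rhs = 12, matching y values: 5, 8 (2 points).
  x = 2: rhs = 1, matching y values: 1, 12 (2 points).
  x = 3: rhs = 2, matching y values: none (0 points).
  x = 4: rhs = 8, matching y values: none (0 points).
  x = 5: rhs = 12, matching y values: 5, 8 (2 points).
  x = 6: rhs = 7, matching y values: none (0 points).
  x = 7: rhs = 12, matching y values: 5, 8 (2 points).
  x = 8: rhs = 7, matching y values: none (0 points).
  x = 9: rhs = 11, matching y values: none (0 points).
  x = 10: rhs = 4, matching y values: 2, 11 (2 points).
  x = 11: rhs = 5, matching y values: none (0 points).
  x = 12: rhs = 7, matching y values: none (0 points).
Total affine count: 12.
Full point count |E(F_13)| = 12 + 1 = 13.
Hasse bound: |13 − (13+1)| = |-1| = 1 ≤ 2√13 ≈ 7.2111 ✓.


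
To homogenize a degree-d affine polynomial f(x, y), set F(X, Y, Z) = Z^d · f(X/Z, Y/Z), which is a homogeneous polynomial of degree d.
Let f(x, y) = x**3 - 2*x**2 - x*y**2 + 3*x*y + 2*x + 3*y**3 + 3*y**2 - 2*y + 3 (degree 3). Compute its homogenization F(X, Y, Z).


F(X, Y, Z) = X**3 - 2*X**2*Z - X*Y**2 + 3*X*Y*Z + 2*X*Z**2 + 3*Y**3 + 3*Y**2*Z - 2*Y*Z**2 + 3*Z**3

deg(f) = 3.
Substitute x = X/Z, y = Y/Z into f, then multiply by Z^3.
  monomial 1·x^3·y^0 ↦ 1·X^3·Y^0·Z^0.
  monomial -2·x^2·y^0 ↦ -2·X^2·Y^0·Z^1.
  monomial -1·x^1·y^2 ↦ -1·X^1·Y^2·Z^0.
  monomial 3·x^1·y^1 ↦ 3·X^1·Y^1·Z^1.
  monomial 2·x^1·y^0 ↦ 2·X^1·Y^0·Z^2.
  monomial 3·x^0·y^3 ↦ 3·X^0·Y^3·Z^0.
  monomial 3·x^0·y^2 ↦ 3·X^0·Y^2·Z^1.
  monomial -2·x^0·y^1 ↦ -2·X^0·Y^1·Z^2.
  monomial 3·x^0·y^0 ↦ 3·X^0·Y^0·Z^3.
Collecting: F(X, Y, Z) = X**3 - 2*X**2*Z - X*Y**2 + 3*X*Y*Z + 2*X*Z**2 + 3*Y**3 + 3*Y**2*Z - 2*Y*Z**2 + 3*Z**3.


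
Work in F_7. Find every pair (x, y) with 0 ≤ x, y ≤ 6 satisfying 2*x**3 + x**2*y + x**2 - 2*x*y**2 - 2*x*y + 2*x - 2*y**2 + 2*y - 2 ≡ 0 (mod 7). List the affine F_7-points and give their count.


Affine F_7-points: {(0, 3), (0, 5), (1, 1), (2, 6), (6, 1)}; count = 5.

For each of the 49 pairs (x, y) ∈ F_7², evaluate f(x, y) mod 7. Record the zeros.
  x = 0: [0↦5, 1↦5, 2↦1, 3↦0, 4↦2, 5↦0, 6↦1]  zeros at y ∈ {3, 5}
  x = 1: [0↦3, 1↦0, 2↦3, 3↦5, 4↦6, 5↦6, 6↦5]  zeros at y ∈ {1}
  x = 2: [0↦1, 1↦4, 2↦2, 3↦2, 4↦4, 5↦1, 6↦0]  zeros at y ∈ {6}
  x = 3: [0↦4, 1↦1, 2↦3, 3↦3, 4↦1, 5↦4, 6↦5]  zeros at y ∈ ∅
  x = 4: [0↦3, 1↦3, 2↦4, 3↦6, 4↦2, 5↦6, 6↦4]  zeros at y ∈ ∅
  x = 5: [0↦3, 1↦1, 2↦3, 3↦2, 4↦5, 5↦5, 6↦2]  zeros at y ∈ ∅
  x = 6: [0↦2, 1↦0, 2↦5, 3↦3, 4↦1, 5↦6, 6↦4]  zeros at y ∈ {1}
Collecting zeros: affine points = {(0, 3), (0, 5), (1, 1), (2, 6), (6, 1)}.
Total count |C(F_7)_aff| = 5.


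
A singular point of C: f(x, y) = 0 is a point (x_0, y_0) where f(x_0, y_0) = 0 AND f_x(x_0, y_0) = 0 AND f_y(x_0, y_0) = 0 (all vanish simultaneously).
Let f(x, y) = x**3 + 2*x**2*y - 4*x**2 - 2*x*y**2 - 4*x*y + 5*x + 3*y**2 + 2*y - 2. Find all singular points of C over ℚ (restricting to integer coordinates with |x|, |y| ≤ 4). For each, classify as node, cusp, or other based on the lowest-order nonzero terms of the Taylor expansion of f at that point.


Singular points: {(1, 0)}; classification: node.

Compute partial derivatives:
  f_x = 3*x**2 + 4*x*y - 8*x - 2*y**2 - 4*y + 5.
  f_y = 2*x**2 - 4*x*y - 4*x + 6*y + 2.
Scan x_0 ∈ {−4, ..., 4}. For each x_0, f_y(x_0, y) is a polynomial in y; find its integer roots y ∈ {−4, ..., 4}, then test f_x and f at those candidates.
  x = -4: f_y(-4, y) = 22*y + 50; no integer root y with |y| ≤ 4.
  x = -3: f_y(-3, y) = 18*y + 32; no integer root y with |y| ≤ 4.
  x = -2: f_y(-2, y) = 14*y + 18; no integer root y with |y| ≤ 4.
  x = -1: f_y(-1, y) = 10*y + 8; no integer root y with |y| ≤ 4.
  x = 0: f_y(0, y) = 6*y + 2; no integer root y with |y| ≤ 4.
  x = 1: f_y(1, y) = 2*y; vanishes at y ∈ {0}. (1, 0): f_x = 0, f = 0 — SINGULAR.
  x = 2: f_y(2, y) = 2 - 2*y; vanishes at y ∈ {1}. (2, 1): f_x = 3 ≠ 0.
  x = 3: f_y(3, y) = 8 - 6*y; no integer root y with |y| ≤ 4.
  x = 4: f_y(4, y) = 18 - 10*y; no integer root y with |y| ≤ 4.
Only singular point on the grid: (1, 0).
Classify: substitute x = 1 + u, y = 0 + v and expand: f = u**3 + 2*u**2*v - u**2 - 2*u*v**2 + v**2.
No constant or linear terms (consistent with a singular point). Quadratic part: -u**2 + v**2. Cubic part: u**3 + 2*u**2*v - 2*u*v**2.
The quadratic part v**2 - u**2 = (v − u)(v + u) splits into two distinct linear factors, so there are two distinct tangent lines y − 0 = ±(x − 1) — this is a node (ordinary double point).
Classification: node.


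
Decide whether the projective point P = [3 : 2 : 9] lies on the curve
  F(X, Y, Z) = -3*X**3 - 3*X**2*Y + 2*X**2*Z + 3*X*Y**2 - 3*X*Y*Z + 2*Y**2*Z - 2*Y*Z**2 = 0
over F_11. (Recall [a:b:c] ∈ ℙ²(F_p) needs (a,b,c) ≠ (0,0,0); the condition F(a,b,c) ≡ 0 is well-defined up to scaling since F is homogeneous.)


F(3,2,9) ≡ 1 (mod 11); P is NOT on the curve.

Evaluate F(3, 2, 9) term-by-term (mod 11).
  -3*X**3 ↦ -3·27·1·1 = -81
  -3*X**2*Y ↦ -3·9·2·1 = -54
  2*X**2*Z ↦ 2·9·1·9 = 162
  3*X*Y**2 ↦ 3·3·4·1 = 36
  -3*X*Y*Z ↦ -3·3·2·9 = -162
  2*Y**2*Z ↦ 2·1·4·9 = 72
  -2*Y*Z**2 ↦ -2·1·2·81 = -324
Sum: F(3, 2, 9) = (-81) + (-54) + (162) + (36) + (-162) + (72) + (-324) = -351.
Reducing mod 11: -351 ≡ 1 (mod 11).
Since F(a, b, c) ≡ 1 ≠ 0 (mod 11), P does NOT lie on the curve.


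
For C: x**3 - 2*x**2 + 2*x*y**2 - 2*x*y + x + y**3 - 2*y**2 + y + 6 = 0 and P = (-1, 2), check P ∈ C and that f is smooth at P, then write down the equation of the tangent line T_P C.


Tangent line at P: 12*x - y + 14 = 0.

Step 1: f(-1, 2) = 0, so P lies on C.
Step 2: partial derivatives
  f_x(x, y) = 3*x**2 - 4*x + 2*y**2 - 2*y + 1, f_y(x, y) = 4*x*y - 2*x + 3*y**2 - 4*y + 1.
  f_x(P) = 12, f_y(P) = -1 (gradient nonzero, so P is smooth).
Step 3: tangent line at P: 12·(x − -1) + -1·(y − 2) = 0.
Expanding: 12*x - y + 14 = 0.


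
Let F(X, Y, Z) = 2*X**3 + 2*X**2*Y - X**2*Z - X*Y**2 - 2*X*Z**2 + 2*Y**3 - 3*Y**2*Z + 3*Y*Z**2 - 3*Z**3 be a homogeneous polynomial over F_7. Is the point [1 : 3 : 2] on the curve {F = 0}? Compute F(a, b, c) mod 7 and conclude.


F(1,3,2) ≡ 1 (mod 7); P is NOT on the curve.

Evaluate F(1, 3, 2) term-by-term (mod 7).
  2*X**3 ↦ 2·1·1·1 = 2
  2*X**2*Y ↦ 2·1·3·1 = 6
  -X**2*Z ↦ -1·1·1·2 = -2
  -X*Y**2 ↦ -1·1·9·1 = -9
  -2*X*Z**2 ↦ -2·1·1·4 = -8
  2*Y**3 ↦ 2·1·27·1 = 54
  -3*Y**2*Z ↦ -3·1·9·2 = -54
  3*Y*Z**2 ↦ 3·1·3·4 = 36
  -3*Z**3 ↦ -3·1·1·8 = -24
Sum: F(1, 3, 2) = (2) + (6) + (-2) + (-9) + (-8) + (54) + (-54) + (36) + (-24) = 1.
Reducing mod 7: 1 ≡ 1 (mod 7).
Since F(a, b, c) ≡ 1 ≠ 0 (mod 7), P does NOT lie on the curve.


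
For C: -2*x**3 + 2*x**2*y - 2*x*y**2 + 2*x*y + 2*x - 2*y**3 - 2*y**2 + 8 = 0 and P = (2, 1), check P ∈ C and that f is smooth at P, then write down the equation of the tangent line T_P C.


Tangent line at P: -14*x - 6*y + 34 = 0.

Step 1: f(2, 1) = 0, so P lies on C.
Step 2: partial derivatives
  f_x(x, y) = -6*x**2 + 4*x*y - 2*y**2 + 2*y + 2, f_y(x, y) = 2*x**2 - 4*x*y + 2*x - 6*y**2 - 4*y.
  f_x(P) = -14, f_y(P) = -6 (gradient nonzero, so P is smooth).
Step 3: tangent line at P: -14·(x − 2) + -6·(y − 1) = 0.
Expanding: -14*x - 6*y + 34 = 0.


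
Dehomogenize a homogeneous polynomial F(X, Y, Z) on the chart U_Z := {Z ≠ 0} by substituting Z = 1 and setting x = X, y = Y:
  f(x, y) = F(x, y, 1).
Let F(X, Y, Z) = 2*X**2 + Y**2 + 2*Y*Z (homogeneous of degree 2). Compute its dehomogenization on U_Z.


f(x, y) = 2*x**2 + y**2 + 2*y

On U_Z we set Z = 1. Each monomial c·X^i·Y^j·Z^k in F becomes c·x^i·y^j·1^k = c·x^i·y^j.
Substituting Z = 1: F(X, Y, 1) = 2*x**2 + y**2 + 2*y.
Note: deg(f) ≤ deg(F) = 2; strict inequality happens when F is divisible by Z (lost terms).


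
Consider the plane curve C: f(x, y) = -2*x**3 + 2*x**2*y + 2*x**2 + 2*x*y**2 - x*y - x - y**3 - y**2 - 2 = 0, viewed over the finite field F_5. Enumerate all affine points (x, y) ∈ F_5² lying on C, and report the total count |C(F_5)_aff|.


Affine F_5-points: {(1, 2), (3, 4)}; count = 2.

For each of the 25 pairs (x, y) ∈ F_5², evaluate f(x, y) mod 5. Record the zeros.
  x = 0: [0↦3, 1↦1, 2↦1, 3↦2, 4↦3]  zeros at y ∈ ∅
  x = 1: [0↦2, 1↦3, 2↦0, 3↦2, 4↦3]  zeros at y ∈ {2}
  x = 2: [0↦3, 1↦1, 2↦4, 3↦1, 4↦1]  zeros at y ∈ ∅
  x = 3: [0↦4, 1↦3, 2↦1, 3↦2, 4↦0]  zeros at y ∈ {4}
  x = 4: [0↦3, 1↦2, 2↦4, 3↦3, 4↦3]  zeros at y ∈ ∅
Collecting zeros: affine points = {(1, 2), (3, 4)}.
Total count |C(F_5)_aff| = 2.


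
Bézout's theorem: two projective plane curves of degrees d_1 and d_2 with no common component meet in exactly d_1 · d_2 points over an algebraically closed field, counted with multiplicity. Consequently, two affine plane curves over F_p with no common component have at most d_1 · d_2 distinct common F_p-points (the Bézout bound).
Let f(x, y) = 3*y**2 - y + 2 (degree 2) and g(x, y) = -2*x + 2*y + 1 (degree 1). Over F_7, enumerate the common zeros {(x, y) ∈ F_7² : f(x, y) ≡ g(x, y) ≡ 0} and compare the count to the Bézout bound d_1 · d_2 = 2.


Common zeros: ∅; count = 0; Bézout bound = 2.

deg(f) = 2, deg(g) = 1, so Bézout bound = 2.
Scan x ∈ F_7. For each x, list the y ∈ F_7 with f(x, y) ≡ 0 and those with g(x, y) ≡ 0 (mod 7); the common zeros in that column are the intersection.
  x = 0: f ≡ 0 at y ∈ ∅; g ≡ 0 at y ∈ {3}; common: ∅.
  x = 1: f ≡ 0 at y ∈ ∅; g ≡ 0 at y ∈ {4}; common: ∅.
  x = 2: f ≡ 0 at y ∈ ∅; g ≡ 0 at y ∈ {5}; common: ∅.
  x = 3: f ≡ 0 at y ∈ ∅; g ≡ 0 at y ∈ {6}; common: ∅.
  x = 4: f ≡ 0 at y ∈ ∅; g ≡ 0 at y ∈ {0}; common: ∅.
  x = 5: f ≡ 0 at y ∈ ∅; g ≡ 0 at y ∈ {1}; common: ∅.
  x = 6: f ≡ 0 at y ∈ ∅; g ≡ 0 at y ∈ {2}; common: ∅.
Collecting: common zeros = ∅, so the count is 0.
Comparison with the Bézout bound: 0 ≤ 2 = deg(f)·deg(g), as expected for curves with no common component (the affine F_7-count falls short of the bound because intersections may lie at infinity, over extension fields, or carry multiplicity).


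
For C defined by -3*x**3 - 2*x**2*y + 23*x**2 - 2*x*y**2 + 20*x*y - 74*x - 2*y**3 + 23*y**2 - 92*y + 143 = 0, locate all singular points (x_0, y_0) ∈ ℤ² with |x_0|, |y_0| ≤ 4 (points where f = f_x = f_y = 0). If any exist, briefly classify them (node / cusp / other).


Singular points: {(2, 3)}; classification: node.

Compute partial derivatives:
  f_x = -9*x**2 - 4*x*y + 46*x - 2*y**2 + 20*y - 74.
  f_y = -2*x**2 - 4*x*y + 20*x - 6*y**2 + 46*y - 92.
Scan x_0 ∈ {−4, ..., 4}. For each x_0, f_y(x_0, y) is a polynomial in y; find its integer roots y ∈ {−4, ..., 4}, then test f_x and f at those candidates.
  x = -4: f_y(-4, y) = -6*y**2 + 62*y - 204; no integer root y with |y| ≤ 4.
  x = -3: f_y(-3, y) = -6*y**2 + 58*y - 170; no integer root y with |y| ≤ 4.
  x = -2: f_y(-2, y) = -6*y**2 + 54*y - 140; no integer root y with |y| ≤ 4.
  x = -1: f_y(-1, y) = -6*y**2 + 50*y - 114; no integer root y with |y| ≤ 4.
  x = 0: f_y(0, y) = -6*y**2 + 46*y - 92; no integer root y with |y| ≤ 4.
  x = 1: f_y(1, y) = -6*y**2 + 42*y - 74; no integer root y with |y| ≤ 4.
  x = 2: f_y(2, y) = -6*y**2 + 38*y - 60; vanishes at y ∈ {3}. (2, 3): f_x = 0, f = 0 — SINGULAR.
  x = 3: f_y(3, y) = -6*y**2 + 34*y - 50; no integer root y with |y| ≤ 4.
  x = 4: f_y(4, y) = -6*y**2 + 30*y - 44; no integer root y with |y| ≤ 4.
Only singular point on the grid: (2, 3).
Classify: substitute x = 2 + u, y = 3 + v and expand: f = -3*u**3 - 2*u**2*v - u**2 - 2*u*v**2 - 2*v**3 + v**2.
No constant or linear terms (consistent with a singular point). Quadratic part: -u**2 + v**2. Cubic part: -3*u**3 - 2*u**2*v - 2*u*v**2 - 2*v**3.
The quadratic part v**2 - u**2 = (v − u)(v + u) splits into two distinct linear factors, so there are two distinct tangent lines y − 3 = ±(x − 2) — this is a node (ordinary double point).
Classification: node.


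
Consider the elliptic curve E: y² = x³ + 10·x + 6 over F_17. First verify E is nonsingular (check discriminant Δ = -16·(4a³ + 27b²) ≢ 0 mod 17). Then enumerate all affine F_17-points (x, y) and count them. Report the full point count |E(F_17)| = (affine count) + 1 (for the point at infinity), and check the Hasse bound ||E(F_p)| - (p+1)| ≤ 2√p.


Affine points = {(1, 0), (2, 0), (4, 5), (4, 12), (9, 3), (9, 14), (10, 1), (10, 16), (11, 6), (11, 11), (12, 1), (12, 16), (13, 2), (13, 15), (14, 0)}; affine count = 15; |E(F_17)| = 16.

Discriminant check: Δ ∝ 4a³ + 27b² = 4·10³ + 27·6² = 4·1000 + 27·36 ≡ 8 (mod 17). Nonzero ⇒ E is nonsingular.
For each x ∈ F_17, compute rhs = x³ + 10·x + 6 mod 17, then count y ∈ F_17 with y² ≡ rhs.
  x = 0: rhs = 6, matching y values: none (0 points).
  x = 1: rhs = 0, matching y values: 0 (1 points).
  x = 2: rhs = 0, matching y values: 0 (1 points).
  x = 3: rhs = 12, matching y values: none (0 points).
  x = 4: rhs = 8, matching y values: 5, 12 (2 points).
  x = 5: rhs = 11, matching y values: none (0 points).
  x = 6: rhs = 10, matching y values: none (0 points).
  x = 7: rhs = 11, matching y values: none (0 points).
  x = 8: rhs = 3, matching y values: none (0 points).
  x = 9: rhs = 9, matching y values: 3, 14 (2 points).
  x = 10: rhs = 1, matching y values: 1, 16 (2 points).
  x = 11: rhs = 2, matching y values: 6, 11 (2 points).
  x = 12: rhs = 1, matching y values: 1, 16 (2 points).
  x = 13: rhs = 4, matching y values: 2, 15 (2 points).
  x = 14: rhs = 0, matching y values: 0 (1 points).
  x = 15: rhs = 12, matching y values: none (0 points).
  x = 16: rhs = 12, matching y values: none (0 points).
Total affine count: 15.
Full point count |E(F_17)| = 15 + 1 = 16.
Hasse bound: |16 − (17+1)| = |-2| = 2 ≤ 2√17 ≈ 8.2462 ✓.


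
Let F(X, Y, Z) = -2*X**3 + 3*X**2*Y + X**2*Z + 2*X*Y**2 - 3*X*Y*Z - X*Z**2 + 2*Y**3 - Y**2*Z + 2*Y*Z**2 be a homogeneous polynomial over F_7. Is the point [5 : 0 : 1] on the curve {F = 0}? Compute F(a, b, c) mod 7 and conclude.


F(5,0,1) ≡ 1 (mod 7); P is NOT on the curve.

Evaluate F(5, 0, 1) term-by-term (mod 7).
  -2*X**3 ↦ -2·125·1·1 = -250
  3*X**2*Y ↦ 3·25·0·1 = 0
  X**2*Z ↦ 1·25·1·1 = 25
  2*X*Y**2 ↦ 2·5·0·1 = 0
  -3*X*Y*Z ↦ -3·5·0·1 = 0
  -X*Z**2 ↦ -1·5·1·1 = -5
  2*Y**3 ↦ 2·1·0·1 = 0
  -Y**2*Z ↦ -1·1·0·1 = 0
  2*Y*Z**2 ↦ 2·1·0·1 = 0
Sum: F(5, 0, 1) = (-250) + (0) + (25) + (0) + (0) + (-5) + (0) + (0) + (0) = -230.
Reducing mod 7: -230 ≡ 1 (mod 7).
Since F(a, b, c) ≡ 1 ≠ 0 (mod 7), P does NOT lie on the curve.


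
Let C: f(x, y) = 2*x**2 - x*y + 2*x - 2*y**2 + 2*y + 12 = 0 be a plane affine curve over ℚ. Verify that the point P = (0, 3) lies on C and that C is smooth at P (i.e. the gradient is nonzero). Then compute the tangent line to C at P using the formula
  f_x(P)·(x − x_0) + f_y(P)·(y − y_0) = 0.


Tangent line at P: -x - 10*y + 30 = 0.

Step 1: f(0, 3) = 0, so P lies on C.
Step 2: partial derivatives
  f_x(x, y) = 4*x - y + 2, f_y(x, y) = -x - 4*y + 2.
  f_x(P) = -1, f_y(P) = -10 (gradient nonzero, so P is smooth).
Step 3: tangent line at P: -1·(x − 0) + -10·(y − 3) = 0.
Expanding: -x - 10*y + 30 = 0.


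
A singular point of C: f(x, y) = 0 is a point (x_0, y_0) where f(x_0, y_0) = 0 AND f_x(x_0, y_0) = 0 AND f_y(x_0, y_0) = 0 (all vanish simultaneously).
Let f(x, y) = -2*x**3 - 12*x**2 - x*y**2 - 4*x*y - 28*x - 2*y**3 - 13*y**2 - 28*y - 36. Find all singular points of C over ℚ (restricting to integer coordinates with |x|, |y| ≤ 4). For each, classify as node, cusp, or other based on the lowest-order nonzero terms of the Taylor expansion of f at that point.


Singular points: {(-2, -2)}; classification: cusp.

Compute partial derivatives:
  f_x = -6*x**2 - 24*x - y**2 - 4*y - 28.
  f_y = -2*x*y - 4*x - 6*y**2 - 26*y - 28.
Scan x_0 ∈ {−4, ..., 4}. For each x_0, f_y(x_0, y) is a polynomial in y; find its integer roots y ∈ {−4, ..., 4}, then test f_x and f at those candidates.
  x = -4: f_y(-4, y) = -6*y**2 - 18*y - 12; vanishes at y ∈ {-2, -1}. (-4, -2): f_x = -24 ≠ 0; (-4, -1): f_x = -25 ≠ 0.
  x = -3: f_y(-3, y) = -6*y**2 - 20*y - 16; vanishes at y ∈ {-2}. (-3, -2): f_x = -6 ≠ 0.
  x = -2: f_y(-2, y) = -6*y**2 - 22*y - 20; vanishes at y ∈ {-2}. (-2, -2): f_x = 0, f = 0 — SINGULAR.
  x = -1: f_y(-1, y) = -6*y**2 - 24*y - 24; vanishes at y ∈ {-2}. (-1, -2): f_x = -6 ≠ 0.
  x = 0: f_y(0, y) = -6*y**2 - 26*y - 28; vanishes at y ∈ {-2}. (0, -2): f_x = -24 ≠ 0.
  x = 1: f_y(1, y) = -6*y**2 - 28*y - 32; vanishes at y ∈ {-2}. (1, -2): f_x = -54 ≠ 0.
  x = 2: f_y(2, y) = -6*y**2 - 30*y - 36; vanishes at y ∈ {-3, -2}. (2, -3): f_x = -97 ≠ 0; (2, -2): f_x = -96 ≠ 0.
  x = 3: f_y(3, y) = -6*y**2 - 32*y - 40; vanishes at y ∈ {-2}. (3, -2): f_x = -150 ≠ 0.
  x = 4: f_y(4, y) = -6*y**2 - 34*y - 44; vanishes at y ∈ {-2}. (4, -2): f_x = -216 ≠ 0.
Only singular point on the grid: (-2, -2).
Classify: substitute x = -2 + u, y = -2 + v and expand: f = -2*u**3 - u*v**2 - 2*v**3 + v**2.
No constant or linear terms (consistent with a singular point). Quadratic part: v**2. Cubic part: -2*u**3 - u*v**2 - 2*v**3.
The quadratic part v**2 is a perfect square, so there is a single (double) tangent line v = 0, i.e. y = -2. Restricting the cubic part to that line (v = 0) leaves -2*u**3 ≠ 0, so f is not divisible by v and the branch is v² ≈ 2*u**3 to lowest order — this is a cusp.
Classification: cusp.


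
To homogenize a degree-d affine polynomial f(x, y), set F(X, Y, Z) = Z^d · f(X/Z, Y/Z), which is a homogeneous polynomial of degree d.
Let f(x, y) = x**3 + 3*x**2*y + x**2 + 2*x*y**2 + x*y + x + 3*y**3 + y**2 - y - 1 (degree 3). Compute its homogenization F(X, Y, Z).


F(X, Y, Z) = X**3 + 3*X**2*Y + X**2*Z + 2*X*Y**2 + X*Y*Z + X*Z**2 + 3*Y**3 + Y**2*Z - Y*Z**2 - Z**3

deg(f) = 3.
Substitute x = X/Z, y = Y/Z into f, then multiply by Z^3.
  monomial 1·x^3·y^0 ↦ 1·X^3·Y^0·Z^0.
  monomial 3·x^2·y^1 ↦ 3·X^2·Y^1·Z^0.
  monomial 1·x^2·y^0 ↦ 1·X^2·Y^0·Z^1.
  monomial 2·x^1·y^2 ↦ 2·X^1·Y^2·Z^0.
  monomial 1·x^1·y^1 ↦ 1·X^1·Y^1·Z^1.
  monomial 1·x^1·y^0 ↦ 1·X^1·Y^0·Z^2.
  monomial 3·x^0·y^3 ↦ 3·X^0·Y^3·Z^0.
  monomial 1·x^0·y^2 ↦ 1·X^0·Y^2·Z^1.
  monomial -1·x^0·y^1 ↦ -1·X^0·Y^1·Z^2.
  monomial -1·x^0·y^0 ↦ -1·X^0·Y^0·Z^3.
Collecting: F(X, Y, Z) = X**3 + 3*X**2*Y + X**2*Z + 2*X*Y**2 + X*Y*Z + X*Z**2 + 3*Y**3 + Y**2*Z - Y*Z**2 - Z**3.


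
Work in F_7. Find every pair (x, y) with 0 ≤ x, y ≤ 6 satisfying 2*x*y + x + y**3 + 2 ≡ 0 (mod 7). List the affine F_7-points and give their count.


Affine F_7-points: {(1, 6), (2, 4), (5, 0), (5, 2), (5, 5), (6, 1)}; count = 6.

For each of the 49 pairs (x, y) ∈ F_7², evaluate f(x, y) mod 7. Record the zeros.
  x = 0: [0↦2, 1↦3, 2↦3, 3↦1, 4↦3, 5↦1, 6↦1]  zeros at y ∈ ∅
  x = 1: [0↦3, 1↦6, 2↦1, 3↦1, 4↦5, 5↦5, 6↦0]  zeros at y ∈ {6}
  x = 2: [0↦4, 1↦2, 2↦6, 3↦1, 4↦0, 5↦2, 6↦6]  zeros at y ∈ {4}
  x = 3: [0↦5, 1↦5, 2↦4, 3↦1, 4↦2, 5↦6, 6↦5]  zeros at y ∈ ∅
  x = 4: [0↦6, 1↦1, 2↦2, 3↦1, 4↦4, 5↦3, 6↦4]  zeros at y ∈ ∅
  x = 5: [0↦0, 1↦4, 2↦0, 3↦1, 4↦6, 5↦0, 6↦3]  zeros at y ∈ {0, 2, 5}
  x = 6: [0↦1, 1↦0, 2↦5, 3↦1, 4↦1, 5↦4, 6↦2]  zeros at y ∈ {1}
Collecting zeros: affine points = {(1, 6), (2, 4), (5, 0), (5, 2), (5, 5), (6, 1)}.
Total count |C(F_7)_aff| = 6.


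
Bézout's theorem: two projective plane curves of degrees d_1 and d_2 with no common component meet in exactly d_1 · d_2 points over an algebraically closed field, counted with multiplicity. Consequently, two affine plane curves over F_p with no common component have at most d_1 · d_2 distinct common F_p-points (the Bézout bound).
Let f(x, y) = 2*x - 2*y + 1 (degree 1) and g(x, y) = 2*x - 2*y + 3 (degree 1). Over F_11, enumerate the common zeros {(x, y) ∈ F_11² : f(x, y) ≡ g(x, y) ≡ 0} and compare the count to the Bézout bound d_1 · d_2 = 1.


Common zeros: ∅; count = 0; Bézout bound = 1.

deg(f) = 1, deg(g) = 1, so Bézout bound = 1.
Scan x ∈ F_11. For each x, list the y ∈ F_11 with f(x, y) ≡ 0 and those with g(x, y) ≡ 0 (mod 11); the common zeros in that column are the intersection.
  x = 0: f ≡ 0 at y ∈ {6}; g ≡ 0 at y ∈ {7}; common: ∅.
  x = 1: f ≡ 0 at y ∈ {7}; g ≡ 0 at y ∈ {8}; common: ∅.
  x = 2: f ≡ 0 at y ∈ {8}; g ≡ 0 at y ∈ {9}; common: ∅.
  x = 3: f ≡ 0 at y ∈ {9}; g ≡ 0 at y ∈ {10}; common: ∅.
  x = 4: f ≡ 0 at y ∈ {10}; g ≡ 0 at y ∈ {0}; common: ∅.
  x = 5: f ≡ 0 at y ∈ {0}; g ≡ 0 at y ∈ {1}; common: ∅.
  x = 6: f ≡ 0 at y ∈ {1}; g ≡ 0 at y ∈ {2}; common: ∅.
  x = 7: f ≡ 0 at y ∈ {2}; g ≡ 0 at y ∈ {3}; common: ∅.
  x = 8: f ≡ 0 at y ∈ {3}; g ≡ 0 at y ∈ {4}; common: ∅.
  x = 9: f ≡ 0 at y ∈ {4}; g ≡ 0 at y ∈ {5}; common: ∅.
  x = 10: f ≡ 0 at y ∈ {5}; g ≡ 0 at y ∈ {6}; common: ∅.
Collecting: common zeros = ∅, so the count is 0.
Comparison with the Bézout bound: 0 ≤ 1 = deg(f)·deg(g), as expected for curves with no common component (the affine F_11-count falls short of the bound because intersections may lie at infinity, over extension fields, or carry multiplicity).


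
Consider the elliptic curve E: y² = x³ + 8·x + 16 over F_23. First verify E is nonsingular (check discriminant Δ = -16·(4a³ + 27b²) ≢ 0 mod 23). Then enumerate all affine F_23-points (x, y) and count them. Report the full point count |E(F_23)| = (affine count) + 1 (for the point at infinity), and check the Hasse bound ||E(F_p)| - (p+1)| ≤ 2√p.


Affine points = {(0, 4), (0, 19), (1, 5), (1, 18), (6, 2), (6, 21), (7, 1), (7, 22), (9, 9), (9, 14), (11, 3), (11, 20), (12, 0), (16, 10), (16, 13), (18, 9), (18, 14), (19, 9), (19, 14)}; affine count = 19; |E(F_23)| = 20.

Discriminant check: Δ ∝ 4a³ + 27b² = 4·8³ + 27·16² = 4·512 + 27·256 ≡ 13 (mod 23). Nonzero ⇒ E is nonsingular.
For each x ∈ F_23, compute rhs = x³ + 8·x + 16 mod 23, then count y ∈ F_23 with y² ≡ rhs.
  x = 0: rhs = 16, matching y values: 4, 19 (2 points).
  x = 1: rhs = 2, matching y values: 5, 18 (2 points).
  x = 2: rhs = 17, matching y values: none (0 points).
  x = 3: rhs = 21, matching y values: none (0 points).
  x = 4: rhs = 20, matching y values: none (0 points).
  x = 5: rhs = 20, matching y values: none (0 points).
  x = 6: rhs = 4, matching y values: 2, 21 (2 points).
  x = 7: rhs = 1, matching y values: 1, 22 (2 points).
  x = 8: rhs = 17, matching y values: none (0 points).
  x = 9: rhs = 12, matching y values: 9, 14 (2 points).
  x = 10: rhs = 15, matching y values: none (0 points).
  x = 11: rhs = 9, matching y values: 3, 20 (2 points).
  x = 12: rhs = 0, matching y values: 0 (1 points).
  x = 13: rhs = 17, matching y values: none (0 points).
  x = 14: rhs = 20, matching y values: none (0 points).
  x = 15: rhs = 15, matching y values: none (0 points).
  x = 16: rhs = 8, matching y values: 10, 13 (2 points).
  x = 17: rhs = 5, matching y values: none (0 points).
  x = 18: rhs = 12, matching y values: 9, 14 (2 points).
  x = 19: rhs = 12, matching y values: 9, 14 (2 points).
  x = 20: rhs = 11, matching y values: none (0 points).
  x = 21: rhs = 15, matching y values: none (0 points).
  x = 22: rhs = 7, matching y values: none (0 points).
Total affine count: 19.
Full point count |E(F_23)| = 19 + 1 = 20.
Hasse bound: |20 − (23+1)| = |-4| = 4 ≤ 2√23 ≈ 9.5917 ✓.


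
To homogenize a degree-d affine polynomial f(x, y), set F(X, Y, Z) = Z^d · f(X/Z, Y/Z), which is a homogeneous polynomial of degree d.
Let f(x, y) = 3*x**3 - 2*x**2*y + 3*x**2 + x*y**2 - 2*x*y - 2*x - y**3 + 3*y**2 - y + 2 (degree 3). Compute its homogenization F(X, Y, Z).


F(X, Y, Z) = 3*X**3 - 2*X**2*Y + 3*X**2*Z + X*Y**2 - 2*X*Y*Z - 2*X*Z**2 - Y**3 + 3*Y**2*Z - Y*Z**2 + 2*Z**3

deg(f) = 3.
Substitute x = X/Z, y = Y/Z into f, then multiply by Z^3.
  monomial 3·x^3·y^0 ↦ 3·X^3·Y^0·Z^0.
  monomial -2·x^2·y^1 ↦ -2·X^2·Y^1·Z^0.
  monomial 3·x^2·y^0 ↦ 3·X^2·Y^0·Z^1.
  monomial 1·x^1·y^2 ↦ 1·X^1·Y^2·Z^0.
  monomial -2·x^1·y^1 ↦ -2·X^1·Y^1·Z^1.
  monomial -2·x^1·y^0 ↦ -2·X^1·Y^0·Z^2.
  monomial -1·x^0·y^3 ↦ -1·X^0·Y^3·Z^0.
  monomial 3·x^0·y^2 ↦ 3·X^0·Y^2·Z^1.
  monomial -1·x^0·y^1 ↦ -1·X^0·Y^1·Z^2.
  monomial 2·x^0·y^0 ↦ 2·X^0·Y^0·Z^3.
Collecting: F(X, Y, Z) = 3*X**3 - 2*X**2*Y + 3*X**2*Z + X*Y**2 - 2*X*Y*Z - 2*X*Z**2 - Y**3 + 3*Y**2*Z - Y*Z**2 + 2*Z**3.


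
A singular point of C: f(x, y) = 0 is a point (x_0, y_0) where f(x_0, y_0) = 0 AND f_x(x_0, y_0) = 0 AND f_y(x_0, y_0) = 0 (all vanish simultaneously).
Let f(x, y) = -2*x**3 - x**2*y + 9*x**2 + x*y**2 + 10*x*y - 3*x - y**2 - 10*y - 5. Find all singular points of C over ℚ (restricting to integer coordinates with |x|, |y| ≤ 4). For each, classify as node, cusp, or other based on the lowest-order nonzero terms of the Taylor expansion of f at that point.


Singular points: {(2, -3)}; classification: cusp.

Compute partial derivatives:
  f_x = -6*x**2 - 2*x*y + 18*x + y**2 + 10*y - 3.
  f_y = -x**2 + 2*x*y + 10*x - 2*y - 10.
Scan x_0 ∈ {−4, ..., 4}. For each x_0, f_y(x_0, y) is a polynomial in y; find its integer roots y ∈ {−4, ..., 4}, then test f_x and f at those candidates.
  x = -4: f_y(-4, y) = -10*y - 66; no integer root y with |y| ≤ 4.
  x = -3: f_y(-3, y) = -8*y - 49; no integer root y with |y| ≤ 4.
  x = -2: f_y(-2, y) = -6*y - 34; no integer root y with |y| ≤ 4.
  x = -1: f_y(-1, y) = -4*y - 21; no integer root y with |y| ≤ 4.
  x = 0: f_y(0, y) = -2*y - 10; no integer root y with |y| ≤ 4.
  x = 1: f_y(1, y) = -1; no integer root y with |y| ≤ 4.
  x = 2: f_y(2, y) = 2*y + 6; vanishes at y ∈ {-3}. (2, -3): f_x = 0, f = 0 — SINGULAR.
  x = 3: f_y(3, y) = 4*y + 11; no integer root y with |y| ≤ 4.
  x = 4: f_y(4, y) = 6*y + 14; no integer root y with |y| ≤ 4.
Only singular point on the grid: (2, -3).
Classify: substitute x = 2 + u, y = -3 + v and expand: f = -2*u**3 - u**2*v + u*v**2 + v**2.
No constant or linear terms (consistent with a singular point). Quadratic part: v**2. Cubic part: -2*u**3 - u**2*v + u*v**2.
The quadratic part v**2 is a perfect square, so there is a single (double) tangent line v = 0, i.e. y = -3. Restricting the cubic part to that line (v = 0) leaves -2*u**3 ≠ 0, so f is not divisible by v and the branch is v² ≈ 2*u**3 to lowest order — this is a cusp.
Classification: cusp.


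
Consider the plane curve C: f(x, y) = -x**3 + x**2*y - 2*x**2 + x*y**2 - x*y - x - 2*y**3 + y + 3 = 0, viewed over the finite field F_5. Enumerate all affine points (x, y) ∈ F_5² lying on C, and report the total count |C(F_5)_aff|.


Affine F_5-points: {(2, 0), (3, 0), (3, 2)}; count = 3.

For each of the 25 pairs (x, y) ∈ F_5², evaluate f(x, y) mod 5. Record the zeros.
  x = 0: [0↦3, 1↦2, 2↦4, 3↦2, 4↦4]  zeros at y ∈ ∅
  x = 1: [0↦4, 1↦4, 2↦4, 3↦2, 4↦1]  zeros at y ∈ ∅
  x = 2: [0↦0, 1↦3, 2↦3, 3↦3, 4↦1]  zeros at y ∈ {0}
  x = 3: [0↦0, 1↦3, 2↦0, 3↦4, 4↦3]  zeros at y ∈ {0, 2}
  x = 4: [0↦3, 1↦3, 2↦4, 3↦4, 4↦1]  zeros at y ∈ ∅
Collecting zeros: affine points = {(2, 0), (3, 0), (3, 2)}.
Total count |C(F_5)_aff| = 3.


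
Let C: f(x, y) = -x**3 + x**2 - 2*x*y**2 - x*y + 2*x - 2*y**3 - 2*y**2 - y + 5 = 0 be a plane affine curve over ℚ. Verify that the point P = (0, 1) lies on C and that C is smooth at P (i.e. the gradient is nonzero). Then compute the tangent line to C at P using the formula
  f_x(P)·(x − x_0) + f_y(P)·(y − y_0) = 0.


Tangent line at P: -x - 11*y + 11 = 0.

Step 1: f(0, 1) = 0, so P lies on C.
Step 2: partial derivatives
  f_x(x, y) = -3*x**2 + 2*x - 2*y**2 - y + 2, f_y(x, y) = -4*x*y - x - 6*y**2 - 4*y - 1.
  f_x(P) = -1, f_y(P) = -11 (gradient nonzero, so P is smooth).
Step 3: tangent line at P: -1·(x − 0) + -11·(y − 1) = 0.
Expanding: -x - 11*y + 11 = 0.


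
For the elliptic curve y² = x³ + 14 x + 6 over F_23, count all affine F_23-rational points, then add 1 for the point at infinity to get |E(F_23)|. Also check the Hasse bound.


Affine points = {(0, 11), (0, 12), (3, 11), (3, 12), (8, 3), (8, 20), (12, 4), (12, 19), (13, 4), (13, 19), (14, 5), (14, 18), (15, 7), (15, 16), (16, 5), (16, 18), (18, 8), (18, 15), (19, 1), (19, 22), (20, 11), (20, 12), (21, 4), (21, 19)}; affine count = 24; |E(F_23)| = 25.

Discriminant check: Δ ∝ 4a³ + 27b² = 4·14³ + 27·6² = 4·2744 + 27·36 ≡ 11 (mod 23). Nonzero ⇒ E is nonsingular.
For each x ∈ F_23, compute rhs = x³ + 14·x + 6 mod 23, then count y ∈ F_23 with y² ≡ rhs.
  x = 0: rhs = 6, matching y values: 11, 12 (2 points).
  x = 1: rhs = 21, matching y values: none (0 points).
  x = 2: rhs = 19, matching y values: none (0 points).
  x = 3: rhs = 6, matching y values: 11, 12 (2 points).
  x = 4: rhs = 11, matching y values: none (0 points).
  x = 5: rhs = 17, matching y values: none (0 points).
  x = 6: rhs = 7, matching y values: none (0 points).
  x = 7: rhs = 10, matching y values: none (0 points).
  x = 8: rhs = 9, matching y values: 3, 20 (2 points).
  x = 9: rhs = 10, matching y values: none (0 points).
  x = 10: rhs = 19, matching y values: none (0 points).
  x = 11: rhs = 19, matching y values: none (0 points).
  x = 12: rhs = 16, matching y values: 4, 19 (2 points).
  x = 13: rhs = 16, matching y values: 4, 19 (2 points).
  x = 14: rhs = 2, matching y values: 5, 18 (2 points).
  x = 15: rhs = 3, matching y values: 7, 16 (2 points).
  x = 16: rhs = 2, matching y values: 5, 18 (2 points).
  x = 17: rhs = 5, matching y values: none (0 points).
  x = 18: rhs = 18, matching y values: 8, 15 (2 points).
  x = 19: rhs = 1, matching y values: 1, 22 (2 points).
  x = 20: rhs = 6, matching y values: 11, 12 (2 points).
  x = 21: rhs = 16, matching y values: 4, 19 (2 points).
  x = 22: rhs = 14, matching y values: none (0 points).
Total affine count: 24.
Full point count |E(F_23)| = 24 + 1 = 25.
Hasse bound: |25 − (23+1)| = |1| = 1 ≤ 2√23 ≈ 9.5917 ✓.
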